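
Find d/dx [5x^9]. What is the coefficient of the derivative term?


We apply the power rule: d/dx [ax^n] = a*n * x^(n-1)
d/dx [5x^9]
= 5 * 9 * x^(9-1)
= 45x^8
The coefficient is 45

45


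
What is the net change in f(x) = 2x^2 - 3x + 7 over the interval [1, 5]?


Net change = f(b) - f(a)
f(x) = 2x^2 - 3x + 7
Compute f(5):
f(5) = 2 * 5^2 - 3 * 5 + 7
= 50 - 15 + 7
= 42
Compute f(1):
f(1) = 2 * 1^2 - 3 * 1 + 7
= 2 - 3 + 7
= 6
Net change = 42 - 6 = 36

36


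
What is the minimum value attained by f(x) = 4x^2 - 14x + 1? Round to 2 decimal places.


For a quadratic f(x) = ax^2 + bx + c with a > 0, the minimum is at the vertex.
Vertex x-coordinate: x = -b/(2a)
x = -(-14) / (2 * 4)
x = 14/8 = 7/4
Substitute back to find the minimum value:
f(7/4) = 4 * (7/4)^2 - 14 * (7/4) + 1
= 49/4 - 49/2 + 1
= -45/4 = -11.25

-11.25


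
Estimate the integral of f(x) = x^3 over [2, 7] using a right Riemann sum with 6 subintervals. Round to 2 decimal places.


Right Riemann sum uses right endpoints of each subinterval.
Interval: [2, 7], n = 6
dx = (7 - 2) / 6 = 5/6
Right endpoints: [17/6, 11/3, 9/2, 16/3, 37/6, 7]
f values: [4913/216, 1331/27, 729/8, 4096/27, 50653/216, 343]
Sum = dx * (sum of f values)
= 5/6 * 7139/8
= 35695/48 ≈ 743.65

743.65


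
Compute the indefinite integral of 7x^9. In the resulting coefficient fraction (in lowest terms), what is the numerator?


Apply the power rule for integration:
integral of ax^n dx = a/(n+1) * x^(n+1) + C
integral of 7x^9 dx
= 7/10 * x^10 + C
The coefficient in lowest terms is 7/10, and its numerator is 7

7


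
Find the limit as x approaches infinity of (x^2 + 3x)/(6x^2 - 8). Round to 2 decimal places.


For limits at infinity with equal-degree polynomials,
we compare leading coefficients.
Numerator leading term: x^2
Denominator leading term: 6x^2
Divide both by x^2:
lim = (1 + 3/x) / (6 - 8/x^2)
As x -> infinity, the 1/x and 1/x^2 terms vanish:
= 1/6 ≈ 0.17

0.17


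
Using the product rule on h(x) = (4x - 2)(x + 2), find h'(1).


Let u(x) = 4x - 2 and v(x) = x + 2
u'(x) = 4
v'(x) = 1
Product rule: h'(x) = u'(x)*v(x) + u(x)*v'(x)
= 4 * (x + 2) + (4x - 2) * 1
At x = 1:
u(1) = 4 * 1 - 2 = 2
v(1) = 1 * 1 + 2 = 3
h'(1) = 4 * 3 + 2 * 1
= 12 + 2
= 14

14


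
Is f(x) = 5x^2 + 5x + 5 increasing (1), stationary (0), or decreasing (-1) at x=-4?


Compute f'(x) to determine behavior:
f'(x) = 10x + 5
f'(-4) = 10 * (-4) + 5
= -40 + 5
= -35
Since f'(-4) < 0, the function is decreasing (-1)

-1


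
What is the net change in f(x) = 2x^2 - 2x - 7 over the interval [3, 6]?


Net change = f(b) - f(a)
f(x) = 2x^2 - 2x - 7
Compute f(6):
f(6) = 2 * 6^2 - 2 * 6 - 7
= 72 - 12 - 7
= 53
Compute f(3):
f(3) = 2 * 3^2 - 2 * 3 - 7
= 18 - 6 - 7
= 5
Net change = 53 - 5 = 48

48


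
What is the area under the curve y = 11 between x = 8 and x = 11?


The area under a constant function y = 11 is a rectangle.
Width = 11 - 8 = 3
Height = 11
Area = width * height
= 3 * 11
= 33

33


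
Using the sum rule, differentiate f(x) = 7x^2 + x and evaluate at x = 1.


Differentiate term by term using power and sum rules:
f(x) = 7x^2 + x
f'(x) = 14x + 1
Substitute x = 1:
f'(1) = 14 * 1 + 1
= 14 + 1
= 15

15


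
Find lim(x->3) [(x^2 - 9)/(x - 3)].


Direct substitution gives 0/0, so we factor the numerator.
Factor: (x^2 - 9) = (x - 3)(x + 3)
Cancel the common factor (x - 3):
(x^2 - 9)/(x - 3) = (x + 3)
Now substitute x = 3:
= (3 + 3) = 6

6


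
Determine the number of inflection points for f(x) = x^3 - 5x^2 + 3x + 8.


Inflection points occur where f''(x) = 0 and concavity changes.
f(x) = x^3 - 5x^2 + 3x + 8
f'(x) = 3x^2 - 10x + 3
f''(x) = 6x - 10
Set f''(x) = 0:
6x - 10 = 0
x = 10 / 6 = 5/3
Since f''(x) is linear (degree 1), it changes sign at this point.
Therefore there is exactly 1 inflection point.

1


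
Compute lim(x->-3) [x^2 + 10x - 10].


Since polynomials are continuous, we use direct substitution.
lim(x->-3) of x^2 + 10x - 10
= 1 * (-3)^2 + 10 * (-3) - 10
= 9 - 30 - 10
= -31

-31


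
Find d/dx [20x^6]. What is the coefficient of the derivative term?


We apply the power rule: d/dx [ax^n] = a*n * x^(n-1)
d/dx [20x^6]
= 20 * 6 * x^(6-1)
= 120x^5
The coefficient is 120

120


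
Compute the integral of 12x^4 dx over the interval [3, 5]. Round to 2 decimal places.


Find the antiderivative of 12x^4:
F(x) = 12/5 * x^5
Apply the Fundamental Theorem of Calculus:
F(5) - F(3)
= 12/5 * 5^5 - 12/5 * 3^5
= 12/5 * (3125 - 243)
= 12/5 * 2882
= 34584/5 = 6916.80

6916.80


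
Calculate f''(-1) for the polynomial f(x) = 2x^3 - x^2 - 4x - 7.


First derivative:
f'(x) = 6x^2 - 2x - 4
Second derivative:
f''(x) = 12x - 2
Substitute x = -1:
f''(-1) = 12 * (-1) - 2
= -12 - 2
= -14

-14


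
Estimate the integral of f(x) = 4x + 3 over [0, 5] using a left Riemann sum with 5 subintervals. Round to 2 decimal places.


Left Riemann sum uses left endpoints of each subinterval.
Interval: [0, 5], n = 5
dx = (5 - 0) / 5 = 1
Left endpoints: [0, 1, 2, 3, 4]
f values: [3, 7, 11, 15, 19]
Sum = dx * (sum of f values)
= 1 * 55
= 55 = 55.00

55.00


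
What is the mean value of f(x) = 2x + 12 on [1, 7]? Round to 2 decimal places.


Average value = 1/(b-a) * integral from a to b of f(x) dx
First compute the integral of 2x + 12:
F(x) = x^2 + 12x
F(7) = 1 * 49 + 12 * 7 = 133
F(1) = 1 * 1 + 12 * 1 = 13
Integral = 133 - 13 = 120
Average = 120 / (7 - 1) = 120 / 6
= 20 = 20.00

20.00


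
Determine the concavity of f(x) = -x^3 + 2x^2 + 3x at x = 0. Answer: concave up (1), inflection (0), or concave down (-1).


Concavity is determined by the sign of f''(x).
f(x) = -x^3 + 2x^2 + 3x
f'(x) = -3x^2 + 4x + 3
f''(x) = -6x + 4
f''(0) = -6 * 0 + 4
= 0 + 4
= 4
Since f''(0) > 0, the function is concave up (1)

1


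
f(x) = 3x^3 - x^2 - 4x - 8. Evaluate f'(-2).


Differentiate f(x) = 3x^3 - x^2 - 4x - 8 term by term:
f'(x) = 9x^2 - 2x - 4
Substitute x = -2:
f'(-2) = 9 * (-2)^2 - 2 * (-2) - 4
= 36 + 4 - 4
= 36

36


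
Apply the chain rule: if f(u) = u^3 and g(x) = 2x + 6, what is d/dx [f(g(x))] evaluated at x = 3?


Using the chain rule: (f(g(x)))' = f'(g(x)) * g'(x)
First, find g(3):
g(3) = 2 * 3 + 6 = 12
Next, f'(u) = 3u^2
And g'(x) = 2
So f'(g(3)) * g'(3)
= 3 * 12^2 * 2
= 3 * 144 * 2
= 864

864


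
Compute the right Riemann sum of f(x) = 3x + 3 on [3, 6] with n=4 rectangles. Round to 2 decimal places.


Right Riemann sum uses right endpoints of each subinterval.
Interval: [3, 6], n = 4
dx = (6 - 3) / 4 = 3/4
Right endpoints: [15/4, 9/2, 21/4, 6]
f values: [57/4, 33/2, 75/4, 21]
Sum = dx * (sum of f values)
= 3/4 * 141/2
= 423/8 ≈ 52.88

52.88


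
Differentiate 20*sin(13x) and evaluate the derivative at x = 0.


Apply the chain rule to differentiate 20*sin(13x):
d/dx [20*sin(13x)]
= 20 * cos(13x) * d/dx(13x)
= 20 * 13 * cos(13x)
= 260 * cos(13x)
Evaluate at x = 0:
= 260 * cos(0)
= 260 * 1
= 260

260


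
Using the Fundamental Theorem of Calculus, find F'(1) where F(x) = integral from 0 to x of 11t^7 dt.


By the Fundamental Theorem of Calculus (Part 1):
If F(x) = integral from 0 to x of f(t) dt, then F'(x) = f(x)
Here f(t) = 11t^7
So F'(x) = 11x^7
Evaluate at x = 1:
F'(1) = 11 * 1^7
= 11 * 1
= 11

11


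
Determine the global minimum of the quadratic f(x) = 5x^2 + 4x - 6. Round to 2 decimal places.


For a quadratic f(x) = ax^2 + bx + c with a > 0, the minimum is at the vertex.
Vertex x-coordinate: x = -b/(2a)
x = -(4) / (2 * 5)
x = -4/10 = -2/5
Substitute back to find the minimum value:
f(-2/5) = 5 * (-2/5)^2 + 4 * (-2/5) - 6
= 4/5 - 8/5 - 6
= -34/5 = -6.80

-6.80


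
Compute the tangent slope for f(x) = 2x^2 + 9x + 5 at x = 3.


The slope of the tangent line equals f'(x) at the point.
f(x) = 2x^2 + 9x + 5
f'(x) = 4x + 9
At x = 3:
f'(3) = 4 * 3 + 9
= 12 + 9
= 21

21


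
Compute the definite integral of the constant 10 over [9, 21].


The integral of a constant k over [a, b] equals k * (b - a).
integral from 9 to 21 of 10 dx
= 10 * (21 - 9)
= 10 * 12
= 120

120


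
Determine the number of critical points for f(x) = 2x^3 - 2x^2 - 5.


Find where f'(x) = 0:
f(x) = 2x^3 - 2x^2 - 5
f'(x) = 6x^2 - 4x
This is a quadratic in x. Use the discriminant to count real roots.
Discriminant = (-4)^2 - 4 * 6 * 0
= 16 - 0
= 16
Since discriminant > 0, f'(x) = 0 has 2 real solutions.
Number of critical points: 2

2


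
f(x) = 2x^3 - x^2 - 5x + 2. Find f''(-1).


First derivative:
f'(x) = 6x^2 - 2x - 5
Second derivative:
f''(x) = 12x - 2
Substitute x = -1:
f''(-1) = 12 * (-1) - 2
= -12 - 2
= -14

-14


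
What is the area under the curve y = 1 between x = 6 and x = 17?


The area under a constant function y = 1 is a rectangle.
Width = 17 - 6 = 11
Height = 1
Area = width * height
= 11 * 1
= 11

11


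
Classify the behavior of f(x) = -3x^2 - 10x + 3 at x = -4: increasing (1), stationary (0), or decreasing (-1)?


Compute f'(x) to determine behavior:
f'(x) = -6x - 10
f'(-4) = -6 * (-4) - 10
= 24 - 10
= 14
Since f'(-4) > 0, the function is increasing (1)

1


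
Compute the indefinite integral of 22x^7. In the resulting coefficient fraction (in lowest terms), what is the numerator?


Apply the power rule for integration:
integral of ax^n dx = a/(n+1) * x^(n+1) + C
integral of 22x^7 dx
= 22/8 * x^8 + C
= 11/4 * x^8 + C
The coefficient in lowest terms is 11/4, and its numerator is 11

11


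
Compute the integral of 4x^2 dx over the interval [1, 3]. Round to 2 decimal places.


Find the antiderivative of 4x^2:
F(x) = 4/3 * x^3
Apply the Fundamental Theorem of Calculus:
F(3) - F(1)
= 4/3 * 3^3 - 4/3 * 1^3
= 4/3 * (27 - 1)
= 4/3 * 26
= 104/3 ≈ 34.67

34.67


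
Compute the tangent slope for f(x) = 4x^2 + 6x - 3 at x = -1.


The slope of the tangent line equals f'(x) at the point.
f(x) = 4x^2 + 6x - 3
f'(x) = 8x + 6
At x = -1:
f'(-1) = 8 * (-1) + 6
= -8 + 6
= -2

-2


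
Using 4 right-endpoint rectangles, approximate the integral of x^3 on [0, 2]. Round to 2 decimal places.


Right Riemann sum uses right endpoints of each subinterval.
Interval: [0, 2], n = 4
dx = (2 - 0) / 4 = 1/2
Right endpoints: [1/2, 1, 3/2, 2]
f values: [1/8, 1, 27/8, 8]
Sum = dx * (sum of f values)
= 1/2 * 25/2
= 25/4 = 6.25

6.25


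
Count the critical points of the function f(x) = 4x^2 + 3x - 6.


Find where f'(x) = 0:
f'(x) = 8x + 3
Set f'(x) = 0:
8x + 3 = 0
x = -3 / 8 = -3/8
This is a linear equation in x, so there is exactly one solution.
Number of critical points: 1

1


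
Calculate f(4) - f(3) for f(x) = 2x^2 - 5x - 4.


Net change = f(b) - f(a)
f(x) = 2x^2 - 5x - 4
Compute f(4):
f(4) = 2 * 4^2 - 5 * 4 - 4
= 32 - 20 - 4
= 8
Compute f(3):
f(3) = 2 * 3^2 - 5 * 3 - 4
= 18 - 15 - 4
= -1
Net change = 8 - (-1) = 9

9


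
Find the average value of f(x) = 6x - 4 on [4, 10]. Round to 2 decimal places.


Average value = 1/(b-a) * integral from a to b of f(x) dx
First compute the integral of 6x - 4:
F(x) = 3x^2 - 4x
F(10) = 3 * 100 - 4 * 10 = 260
F(4) = 3 * 16 - 4 * 4 = 32
Integral = 260 - 32 = 228
Average = 228 / (10 - 4) = 228 / 6
= 38 = 38.00

38.00


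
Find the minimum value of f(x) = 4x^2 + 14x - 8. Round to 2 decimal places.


For a quadratic f(x) = ax^2 + bx + c with a > 0, the minimum is at the vertex.
Vertex x-coordinate: x = -b/(2a)
x = -(14) / (2 * 4)
x = -14/8 = -7/4
Substitute back to find the minimum value:
f(-7/4) = 4 * (-7/4)^2 + 14 * (-7/4) - 8
= 49/4 - 49/2 - 8
= -81/4 = -20.25

-20.25


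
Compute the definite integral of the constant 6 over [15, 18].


The integral of a constant k over [a, b] equals k * (b - a).
integral from 15 to 18 of 6 dx
= 6 * (18 - 15)
= 6 * 3
= 18

18


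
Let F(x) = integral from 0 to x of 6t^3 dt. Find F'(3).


By the Fundamental Theorem of Calculus (Part 1):
If F(x) = integral from 0 to x of f(t) dt, then F'(x) = f(x)
Here f(t) = 6t^3
So F'(x) = 6x^3
Evaluate at x = 3:
F'(3) = 6 * 3^3
= 6 * 27
= 162

162


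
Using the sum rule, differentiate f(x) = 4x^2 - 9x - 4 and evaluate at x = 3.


Differentiate term by term using power and sum rules:
f(x) = 4x^2 - 9x - 4
f'(x) = 8x - 9
Substitute x = 3:
f'(3) = 8 * 3 - 9
= 24 - 9
= 15

15


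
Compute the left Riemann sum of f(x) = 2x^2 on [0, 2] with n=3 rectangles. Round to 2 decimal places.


Left Riemann sum uses left endpoints of each subinterval.
Interval: [0, 2], n = 3
dx = (2 - 0) / 3 = 2/3
Left endpoints: [0, 2/3, 4/3]
f values: [0, 8/9, 32/9]
Sum = dx * (sum of f values)
= 2/3 * 40/9
= 80/27 ≈ 2.96

2.96


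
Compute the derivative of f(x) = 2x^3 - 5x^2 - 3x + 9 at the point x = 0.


Differentiate f(x) = 2x^3 - 5x^2 - 3x + 9 term by term:
f'(x) = 6x^2 - 10x - 3
Substitute x = 0:
f'(0) = 6 * 0^2 - 10 * 0 - 3
= 0 + 0 - 3
= -3

-3


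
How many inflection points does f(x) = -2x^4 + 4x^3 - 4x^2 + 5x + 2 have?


Inflection points occur where f''(x) = 0 and concavity changes.
f(x) = -2x^4 + 4x^3 - 4x^2 + 5x + 2
f'(x) = -8x^3 + 12x^2 - 8x + 5
f''(x) = -24x^2 + 24x - 8
This is a quadratic in x. Use the discriminant to count real roots.
Discriminant = (24)^2 - 4 * (-24) * (-8)
= 576 - 768
= -192
Since discriminant < 0, f''(x) = 0 has no real solutions.
Number of inflection points: 0

0


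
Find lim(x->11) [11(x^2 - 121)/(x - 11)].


Direct substitution gives 0/0, so we factor the numerator.
Factor: 11(x^2 - 121) = 11 * (x - 11)(x + 11)
Cancel the common factor (x - 11):
11(x^2 - 121)/(x - 11) = 11 * (x + 11)
Now substitute x = 11:
= 11 * (11 + 11) = 242

242


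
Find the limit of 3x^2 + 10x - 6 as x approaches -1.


Since polynomials are continuous, we use direct substitution.
lim(x->-1) of 3x^2 + 10x - 6
= 3 * (-1)^2 + 10 * (-1) - 6
= 3 - 10 - 6
= -13

-13


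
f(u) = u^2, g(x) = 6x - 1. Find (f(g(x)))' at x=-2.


Using the chain rule: (f(g(x)))' = f'(g(x)) * g'(x)
First, find g(-2):
g(-2) = 6 * (-2) - 1 = -13
Next, f'(u) = 2u
And g'(x) = 6
So f'(g(-2)) * g'(-2)
= 2 * (-13) * 6
= -156

-156


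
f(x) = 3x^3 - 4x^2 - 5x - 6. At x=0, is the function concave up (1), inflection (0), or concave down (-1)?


Concavity is determined by the sign of f''(x).
f(x) = 3x^3 - 4x^2 - 5x - 6
f'(x) = 9x^2 - 8x - 5
f''(x) = 18x - 8
f''(0) = 18 * 0 - 8
= 0 - 8
= -8
Since f''(0) < 0, the function is concave down (-1)

-1


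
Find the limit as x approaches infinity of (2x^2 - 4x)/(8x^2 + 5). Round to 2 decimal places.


For limits at infinity with equal-degree polynomials,
we compare leading coefficients.
Numerator leading term: 2x^2
Denominator leading term: 8x^2
Divide both by x^2:
lim = (2 - 4/x) / (8 + 5/x^2)
As x -> infinity, the 1/x and 1/x^2 terms vanish:
= 2/8 = 1/4 = 0.25

0.25


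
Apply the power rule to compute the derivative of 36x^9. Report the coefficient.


We apply the power rule: d/dx [ax^n] = a*n * x^(n-1)
d/dx [36x^9]
= 36 * 9 * x^(9-1)
= 324x^8
The coefficient is 324

324


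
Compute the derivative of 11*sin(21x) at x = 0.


Apply the chain rule to differentiate 11*sin(21x):
d/dx [11*sin(21x)]
= 11 * cos(21x) * d/dx(21x)
= 11 * 21 * cos(21x)
= 231 * cos(21x)
Evaluate at x = 0:
= 231 * cos(0)
= 231 * 1
= 231

231


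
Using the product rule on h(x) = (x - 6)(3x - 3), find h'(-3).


Let u(x) = x - 6 and v(x) = 3x - 3
u'(x) = 1
v'(x) = 3
Product rule: h'(x) = u'(x)*v(x) + u(x)*v'(x)
= 1 * (3x - 3) + (x - 6) * 3
At x = -3:
u(-3) = 1 * (-3) - 6 = -9
v(-3) = 3 * (-3) - 3 = -12
h'(-3) = 1 * (-12) + (-9) * 3
= -12 - 27
= -39

-39


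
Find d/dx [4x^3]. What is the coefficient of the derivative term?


We apply the power rule: d/dx [ax^n] = a*n * x^(n-1)
d/dx [4x^3]
= 4 * 3 * x^(3-1)
= 12x^2
The coefficient is 12

12


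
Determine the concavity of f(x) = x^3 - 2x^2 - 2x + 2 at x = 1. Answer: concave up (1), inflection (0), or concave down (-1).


Concavity is determined by the sign of f''(x).
f(x) = x^3 - 2x^2 - 2x + 2
f'(x) = 3x^2 - 4x - 2
f''(x) = 6x - 4
f''(1) = 6 * 1 - 4
= 6 - 4
= 2
Since f''(1) > 0, the function is concave up (1)

1


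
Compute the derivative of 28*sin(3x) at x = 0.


Apply the chain rule to differentiate 28*sin(3x):
d/dx [28*sin(3x)]
= 28 * cos(3x) * d/dx(3x)
= 28 * 3 * cos(3x)
= 84 * cos(3x)
Evaluate at x = 0:
= 84 * cos(0)
= 84 * 1
= 84

84


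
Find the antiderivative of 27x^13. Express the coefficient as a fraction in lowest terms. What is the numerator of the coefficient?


Apply the power rule for integration:
integral of ax^n dx = a/(n+1) * x^(n+1) + C
integral of 27x^13 dx
= 27/14 * x^14 + C
The coefficient in lowest terms is 27/14, and its numerator is 27

27


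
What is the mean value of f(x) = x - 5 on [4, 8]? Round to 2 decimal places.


Average value = 1/(b-a) * integral from a to b of f(x) dx
First compute the integral of x - 5:
F(x) = (1/2)x^2 - 5x
F(8) = 1/2 * 64 - 5 * 8 = -8
F(4) = 1/2 * 16 - 5 * 4 = -12
Integral = -8 - (-12) = 4
Average = 4 / (8 - 4) = 4 / 4
= 1 = 1.00

1.00


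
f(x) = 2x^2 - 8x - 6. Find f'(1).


Differentiate term by term using power and sum rules:
f(x) = 2x^2 - 8x - 6
f'(x) = 4x - 8
Substitute x = 1:
f'(1) = 4 * 1 - 8
= 4 - 8
= -4

-4


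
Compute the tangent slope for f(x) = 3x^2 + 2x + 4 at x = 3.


The slope of the tangent line equals f'(x) at the point.
f(x) = 3x^2 + 2x + 4
f'(x) = 6x + 2
At x = 3:
f'(3) = 6 * 3 + 2
= 18 + 2
= 20

20


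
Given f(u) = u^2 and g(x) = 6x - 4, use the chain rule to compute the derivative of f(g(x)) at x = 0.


Using the chain rule: (f(g(x)))' = f'(g(x)) * g'(x)
First, find g(0):
g(0) = 6 * 0 - 4 = -4
Next, f'(u) = 2u
And g'(x) = 6
So f'(g(0)) * g'(0)
= 2 * (-4) * 6
= -48

-48


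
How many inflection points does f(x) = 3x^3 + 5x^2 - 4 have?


Inflection points occur where f''(x) = 0 and concavity changes.
f(x) = 3x^3 + 5x^2 - 4
f'(x) = 9x^2 + 10x
f''(x) = 18x + 10
Set f''(x) = 0:
18x + 10 = 0
x = -10 / 18 = -5/9
Since f''(x) is linear (degree 1), it changes sign at this point.
Therefore there is exactly 1 inflection point.

1


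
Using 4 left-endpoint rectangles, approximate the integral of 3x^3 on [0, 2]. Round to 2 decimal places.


Left Riemann sum uses left endpoints of each subinterval.
Interval: [0, 2], n = 4
dx = (2 - 0) / 4 = 1/2
Left endpoints: [0, 1/2, 1, 3/2]
f values: [0, 3/8, 3, 81/8]
Sum = dx * (sum of f values)
= 1/2 * 27/2
= 27/4 = 6.75

6.75


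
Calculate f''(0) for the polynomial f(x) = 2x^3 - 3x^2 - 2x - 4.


First derivative:
f'(x) = 6x^2 - 6x - 2
Second derivative:
f''(x) = 12x - 6
Substitute x = 0:
f''(0) = 12 * 0 - 6
= 0 - 6
= -6

-6


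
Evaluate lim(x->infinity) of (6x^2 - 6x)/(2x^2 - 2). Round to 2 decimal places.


For limits at infinity with equal-degree polynomials,
we compare leading coefficients.
Numerator leading term: 6x^2
Denominator leading term: 2x^2
Divide both by x^2:
lim = (6 - 6/x) / (2 - 2/x^2)
As x -> infinity, the 1/x and 1/x^2 terms vanish:
= 6/2 = 3 = 3.00

3.00


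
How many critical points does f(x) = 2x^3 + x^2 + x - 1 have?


Find where f'(x) = 0:
f(x) = 2x^3 + x^2 + x - 1
f'(x) = 6x^2 + 2x + 1
This is a quadratic in x. Use the discriminant to count real roots.
Discriminant = (2)^2 - 4 * 6 * 1
= 4 - 24
= -20
Since discriminant < 0, f'(x) = 0 has no real solutions.
Number of critical points: 0

0


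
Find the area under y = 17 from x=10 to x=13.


The area under a constant function y = 17 is a rectangle.
Width = 13 - 10 = 3
Height = 17
Area = width * height
= 3 * 17
= 51

51


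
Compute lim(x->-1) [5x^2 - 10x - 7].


Since polynomials are continuous, we use direct substitution.
lim(x->-1) of 5x^2 - 10x - 7
= 5 * (-1)^2 - 10 * (-1) - 7
= 5 + 10 - 7
= 8

8


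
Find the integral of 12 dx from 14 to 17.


The integral of a constant k over [a, b] equals k * (b - a).
integral from 14 to 17 of 12 dx
= 12 * (17 - 14)
= 12 * 3
= 36

36


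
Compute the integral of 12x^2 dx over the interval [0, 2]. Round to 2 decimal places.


Find the antiderivative of 12x^2:
F(x) = 12/3 * x^3
Apply the Fundamental Theorem of Calculus:
F(2) - F(0)
= 12/3 * 2^3 - 12/3 * 0^3
= 12/3 * (8 - 0)
= 12/3 * 8
= 32 = 32.00

32.00


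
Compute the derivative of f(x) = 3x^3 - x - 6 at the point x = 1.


Differentiate f(x) = 3x^3 - x - 6 term by term:
f'(x) = 9x^2 - 1
Substitute x = 1:
f'(1) = 9 * 1^2 + 0 * 1 - 1
= 9 + 0 - 1
= 8

8


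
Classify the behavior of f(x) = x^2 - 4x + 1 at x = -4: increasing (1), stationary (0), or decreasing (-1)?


Compute f'(x) to determine behavior:
f'(x) = 2x - 4
f'(-4) = 2 * (-4) - 4
= -8 - 4
= -12
Since f'(-4) < 0, the function is decreasing (-1)

-1


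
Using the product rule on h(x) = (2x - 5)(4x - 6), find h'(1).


Let u(x) = 2x - 5 and v(x) = 4x - 6
u'(x) = 2
v'(x) = 4
Product rule: h'(x) = u'(x)*v(x) + u(x)*v'(x)
= 2 * (4x - 6) + (2x - 5) * 4
At x = 1:
u(1) = 2 * 1 - 5 = -3
v(1) = 4 * 1 - 6 = -2
h'(1) = 2 * (-2) + (-3) * 4
= -4 - 12
= -16

-16


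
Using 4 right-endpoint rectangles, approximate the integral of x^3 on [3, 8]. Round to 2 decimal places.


Right Riemann sum uses right endpoints of each subinterval.
Interval: [3, 8], n = 4
dx = (8 - 3) / 4 = 5/4
Right endpoints: [17/4, 11/2, 27/4, 8]
f values: [4913/64, 1331/8, 19683/64, 512]
Sum = dx * (sum of f values)
= 5/4 * 17003/16
= 85015/64 ≈ 1328.36

1328.36


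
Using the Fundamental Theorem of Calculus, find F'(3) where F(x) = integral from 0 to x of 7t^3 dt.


By the Fundamental Theorem of Calculus (Part 1):
If F(x) = integral from 0 to x of f(t) dt, then F'(x) = f(x)
Here f(t) = 7t^3
So F'(x) = 7x^3
Evaluate at x = 3:
F'(3) = 7 * 3^3
= 7 * 27
= 189

189


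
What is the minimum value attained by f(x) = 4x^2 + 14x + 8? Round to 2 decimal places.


For a quadratic f(x) = ax^2 + bx + c with a > 0, the minimum is at the vertex.
Vertex x-coordinate: x = -b/(2a)
x = -(14) / (2 * 4)
x = -14/8 = -7/4
Substitute back to find the minimum value:
f(-7/4) = 4 * (-7/4)^2 + 14 * (-7/4) + 8
= 49/4 - 49/2 + 8
= -17/4 = -4.25

-4.25


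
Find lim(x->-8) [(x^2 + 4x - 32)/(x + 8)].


Direct substitution gives 0/0, so we factor the numerator.
Factor: (x^2 + 4x - 32) = (x + 8)(x - 4)
Cancel the common factor (x + 8):
(x^2 + 4x - 32)/(x + 8) = (x - 4)
Now substitute x = -8:
= (-8) - (4) = -12

-12


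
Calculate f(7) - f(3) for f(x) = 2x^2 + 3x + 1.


Net change = f(b) - f(a)
f(x) = 2x^2 + 3x + 1
Compute f(7):
f(7) = 2 * 7^2 + 3 * 7 + 1
= 98 + 21 + 1
= 120
Compute f(3):
f(3) = 2 * 3^2 + 3 * 3 + 1
= 18 + 9 + 1
= 28
Net change = 120 - 28 = 92

92


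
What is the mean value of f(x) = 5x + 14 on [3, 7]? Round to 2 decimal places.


Average value = 1/(b-a) * integral from a to b of f(x) dx
First compute the integral of 5x + 14:
F(x) = (5/2)x^2 + 14x
F(7) = 5/2 * 49 + 14 * 7 = 441/2
F(3) = 5/2 * 9 + 14 * 3 = 129/2
Integral = 441/2 - 129/2 = 156
Average = 156 / (7 - 3) = 156 / 4
= 39 = 39.00

39.00


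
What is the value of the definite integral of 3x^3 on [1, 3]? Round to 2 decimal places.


Find the antiderivative of 3x^3:
F(x) = 3/4 * x^4
Apply the Fundamental Theorem of Calculus:
F(3) - F(1)
= 3/4 * 3^4 - 3/4 * 1^4
= 3/4 * (81 - 1)
= 3/4 * 80
= 60 = 60.00

60.00


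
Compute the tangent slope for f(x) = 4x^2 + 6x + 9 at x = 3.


The slope of the tangent line equals f'(x) at the point.
f(x) = 4x^2 + 6x + 9
f'(x) = 8x + 6
At x = 3:
f'(3) = 8 * 3 + 6
= 24 + 6
= 30

30


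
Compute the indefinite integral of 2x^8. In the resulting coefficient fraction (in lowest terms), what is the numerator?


Apply the power rule for integration:
integral of ax^n dx = a/(n+1) * x^(n+1) + C
integral of 2x^8 dx
= 2/9 * x^9 + C
The coefficient in lowest terms is 2/9, and its numerator is 2

2


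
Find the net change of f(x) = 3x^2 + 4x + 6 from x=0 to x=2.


Net change = f(b) - f(a)
f(x) = 3x^2 + 4x + 6
Compute f(2):
f(2) = 3 * 2^2 + 4 * 2 + 6
= 12 + 8 + 6
= 26
Compute f(0):
f(0) = 3 * 0^2 + 4 * 0 + 6
= 0 + 0 + 6
= 6
Net change = 26 - 6 = 20

20


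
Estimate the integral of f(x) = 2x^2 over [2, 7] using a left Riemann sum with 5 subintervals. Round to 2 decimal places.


Left Riemann sum uses left endpoints of each subinterval.
Interval: [2, 7], n = 5
dx = (7 - 2) / 5 = 1
Left endpoints: [2, 3, 4, 5, 6]
f values: [8, 18, 32, 50, 72]
Sum = dx * (sum of f values)
= 1 * 180
= 180 = 180.00

180.00


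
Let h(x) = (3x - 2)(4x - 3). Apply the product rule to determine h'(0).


Let u(x) = 3x - 2 and v(x) = 4x - 3
u'(x) = 3
v'(x) = 4
Product rule: h'(x) = u'(x)*v(x) + u(x)*v'(x)
= 3 * (4x - 3) + (3x - 2) * 4
At x = 0:
u(0) = 3 * 0 - 2 = -2
v(0) = 4 * 0 - 3 = -3
h'(0) = 3 * (-3) + (-2) * 4
= -9 - 8
= -17

-17


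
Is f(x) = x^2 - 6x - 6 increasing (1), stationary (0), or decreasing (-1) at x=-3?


Compute f'(x) to determine behavior:
f'(x) = 2x - 6
f'(-3) = 2 * (-3) - 6
= -6 - 6
= -12
Since f'(-3) < 0, the function is decreasing (-1)

-1


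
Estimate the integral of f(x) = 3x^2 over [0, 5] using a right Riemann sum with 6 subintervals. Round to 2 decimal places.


Right Riemann sum uses right endpoints of each subinterval.
Interval: [0, 5], n = 6
dx = (5 - 0) / 6 = 5/6
Right endpoints: [5/6, 5/3, 5/2, 10/3, 25/6, 5]
f values: [25/12, 25/3, 75/4, 100/3, 625/12, 75]
Sum = dx * (sum of f values)
= 5/6 * 2275/12
= 11375/72 ≈ 157.99

157.99


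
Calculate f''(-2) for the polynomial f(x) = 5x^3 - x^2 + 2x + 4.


First derivative:
f'(x) = 15x^2 - 2x + 2
Second derivative:
f''(x) = 30x - 2
Substitute x = -2:
f''(-2) = 30 * (-2) - 2
= -60 - 2
= -62

-62


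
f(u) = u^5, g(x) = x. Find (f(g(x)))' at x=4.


Using the chain rule: (f(g(x)))' = f'(g(x)) * g'(x)
First, find g(4):
g(4) = 1 * 4 + 0 = 4
Next, f'(u) = 5u^4
And g'(x) = 1
So f'(g(4)) * g'(4)
= 5 * 4^4 * 1
= 5 * 256 * 1
= 1280

1280


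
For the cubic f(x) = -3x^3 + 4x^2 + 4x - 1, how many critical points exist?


Find where f'(x) = 0:
f(x) = -3x^3 + 4x^2 + 4x - 1
f'(x) = -9x^2 + 8x + 4
This is a quadratic in x. Use the discriminant to count real roots.
Discriminant = (8)^2 - 4 * (-9) * 4
= 64 - (-144)
= 208
Since discriminant > 0, f'(x) = 0 has 2 real solutions.
Number of critical points: 2

2


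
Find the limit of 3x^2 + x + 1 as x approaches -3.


Since polynomials are continuous, we use direct substitution.
lim(x->-3) of 3x^2 + x + 1
= 3 * (-3)^2 + 1 * (-3) + 1
= 27 - 3 + 1
= 25

25


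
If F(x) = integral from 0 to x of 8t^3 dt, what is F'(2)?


By the Fundamental Theorem of Calculus (Part 1):
If F(x) = integral from 0 to x of f(t) dt, then F'(x) = f(x)
Here f(t) = 8t^3
So F'(x) = 8x^3
Evaluate at x = 2:
F'(2) = 8 * 2^3
= 8 * 8
= 64

64


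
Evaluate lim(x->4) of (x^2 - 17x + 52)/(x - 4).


Direct substitution gives 0/0, so we factor the numerator.
Factor: (x^2 - 17x + 52) = (x - 4)(x - 13)
Cancel the common factor (x - 4):
(x^2 - 17x + 52)/(x - 4) = (x - 13)
Now substitute x = 4:
= (4) - (13) = -9

-9


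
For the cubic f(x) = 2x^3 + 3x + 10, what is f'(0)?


Differentiate f(x) = 2x^3 + 3x + 10 term by term:
f'(x) = 6x^2 + 3
Substitute x = 0:
f'(0) = 6 * 0^2 + 0 * 0 + 3
= 0 + 0 + 3
= 3

3


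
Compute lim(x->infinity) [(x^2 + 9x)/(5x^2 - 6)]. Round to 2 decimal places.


For limits at infinity with equal-degree polynomials,
we compare leading coefficients.
Numerator leading term: x^2
Denominator leading term: 5x^2
Divide both by x^2:
lim = (1 + 9/x) / (5 - 6/x^2)
As x -> infinity, the 1/x and 1/x^2 terms vanish:
= 1/5 = 0.20

0.20


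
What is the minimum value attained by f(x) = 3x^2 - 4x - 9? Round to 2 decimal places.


For a quadratic f(x) = ax^2 + bx + c with a > 0, the minimum is at the vertex.
Vertex x-coordinate: x = -b/(2a)
x = -(-4) / (2 * 3)
x = 4/6 = 2/3
Substitute back to find the minimum value:
f(2/3) = 3 * (2/3)^2 - 4 * (2/3) - 9
= 4/3 - 8/3 - 9
= -31/3 ≈ -10.33

-10.33


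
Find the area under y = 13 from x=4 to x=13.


The area under a constant function y = 13 is a rectangle.
Width = 13 - 4 = 9
Height = 13
Area = width * height
= 9 * 13
= 117

117


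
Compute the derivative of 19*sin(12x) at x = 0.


Apply the chain rule to differentiate 19*sin(12x):
d/dx [19*sin(12x)]
= 19 * cos(12x) * d/dx(12x)
= 19 * 12 * cos(12x)
= 228 * cos(12x)
Evaluate at x = 0:
= 228 * cos(0)
= 228 * 1
= 228

228


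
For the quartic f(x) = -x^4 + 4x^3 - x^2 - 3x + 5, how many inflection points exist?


Inflection points occur where f''(x) = 0 and concavity changes.
f(x) = -x^4 + 4x^3 - x^2 - 3x + 5
f'(x) = -4x^3 + 12x^2 - 2x - 3
f''(x) = -12x^2 + 24x - 2
This is a quadratic in x. Use the discriminant to count real roots.
Discriminant = (24)^2 - 4 * (-12) * (-2)
= 576 - 96
= 480
Since discriminant > 0, f''(x) = 0 has 2 distinct real solutions.
A quadratic with two distinct real roots changes sign at each root, so concavity changes at both.
Number of inflection points: 2

2


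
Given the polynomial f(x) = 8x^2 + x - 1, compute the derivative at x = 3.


Differentiate term by term using power and sum rules:
f(x) = 8x^2 + x - 1
f'(x) = 16x + 1
Substitute x = 3:
f'(3) = 16 * 3 + 1
= 48 + 1
= 49

49


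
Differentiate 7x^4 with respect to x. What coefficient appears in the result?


We apply the power rule: d/dx [ax^n] = a*n * x^(n-1)
d/dx [7x^4]
= 7 * 4 * x^(4-1)
= 28x^3
The coefficient is 28

28


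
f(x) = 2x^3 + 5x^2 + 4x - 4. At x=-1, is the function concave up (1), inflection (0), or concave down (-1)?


Concavity is determined by the sign of f''(x).
f(x) = 2x^3 + 5x^2 + 4x - 4
f'(x) = 6x^2 + 10x + 4
f''(x) = 12x + 10
f''(-1) = 12 * (-1) + 10
= -12 + 10
= -2
Since f''(-1) < 0, the function is concave down (-1)

-1


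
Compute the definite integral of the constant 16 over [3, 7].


The integral of a constant k over [a, b] equals k * (b - a).
integral from 3 to 7 of 16 dx
= 16 * (7 - 3)
= 16 * 4
= 64

64


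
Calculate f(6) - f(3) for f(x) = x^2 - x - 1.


Net change = f(b) - f(a)
f(x) = x^2 - x - 1
Compute f(6):
f(6) = 1 * 6^2 - 1 * 6 - 1
= 36 - 6 - 1
= 29
Compute f(3):
f(3) = 1 * 3^2 - 1 * 3 - 1
= 9 - 3 - 1
= 5
Net change = 29 - 5 = 24

24


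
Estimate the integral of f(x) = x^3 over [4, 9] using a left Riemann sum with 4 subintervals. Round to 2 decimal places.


Left Riemann sum uses left endpoints of each subinterval.
Interval: [4, 9], n = 4
dx = (9 - 4) / 4 = 5/4
Left endpoints: [4, 21/4, 13/2, 31/4]
f values: [64, 9261/64, 2197/8, 29791/64]
Sum = dx * (sum of f values)
= 5/4 * 15181/16
= 75905/64 ≈ 1186.02

1186.02


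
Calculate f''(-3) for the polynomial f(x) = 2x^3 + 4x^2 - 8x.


First derivative:
f'(x) = 6x^2 + 8x - 8
Second derivative:
f''(x) = 12x + 8
Substitute x = -3:
f''(-3) = 12 * (-3) + 8
= -36 + 8
= -28

-28


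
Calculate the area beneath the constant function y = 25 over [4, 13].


The area under a constant function y = 25 is a rectangle.
Width = 13 - 4 = 9
Height = 25
Area = width * height
= 9 * 25
= 225

225


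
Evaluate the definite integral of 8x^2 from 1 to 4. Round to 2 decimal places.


Find the antiderivative of 8x^2:
F(x) = 8/3 * x^3
Apply the Fundamental Theorem of Calculus:
F(4) - F(1)
= 8/3 * 4^3 - 8/3 * 1^3
= 8/3 * (64 - 1)
= 8/3 * 63
= 168 = 168.00

168.00


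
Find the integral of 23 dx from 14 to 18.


The integral of a constant k over [a, b] equals k * (b - a).
integral from 14 to 18 of 23 dx
= 23 * (18 - 14)
= 23 * 4
= 92

92


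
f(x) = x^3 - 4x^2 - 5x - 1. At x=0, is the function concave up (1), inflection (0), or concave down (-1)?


Concavity is determined by the sign of f''(x).
f(x) = x^3 - 4x^2 - 5x - 1
f'(x) = 3x^2 - 8x - 5
f''(x) = 6x - 8
f''(0) = 6 * 0 - 8
= 0 - 8
= -8
Since f''(0) < 0, the function is concave down (-1)

-1


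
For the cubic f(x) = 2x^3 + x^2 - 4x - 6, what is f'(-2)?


Differentiate f(x) = 2x^3 + x^2 - 4x - 6 term by term:
f'(x) = 6x^2 + 2x - 4
Substitute x = -2:
f'(-2) = 6 * (-2)^2 + 2 * (-2) - 4
= 24 - 4 - 4
= 16

16


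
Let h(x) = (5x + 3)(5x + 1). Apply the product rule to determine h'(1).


Let u(x) = 5x + 3 and v(x) = 5x + 1
u'(x) = 5
v'(x) = 5
Product rule: h'(x) = u'(x)*v(x) + u(x)*v'(x)
= 5 * (5x + 1) + (5x + 3) * 5
At x = 1:
u(1) = 5 * 1 + 3 = 8
v(1) = 5 * 1 + 1 = 6
h'(1) = 5 * 6 + 8 * 5
= 30 + 40
= 70

70


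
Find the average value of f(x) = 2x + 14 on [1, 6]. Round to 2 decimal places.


Average value = 1/(b-a) * integral from a to b of f(x) dx
First compute the integral of 2x + 14:
F(x) = x^2 + 14x
F(6) = 1 * 36 + 14 * 6 = 120
F(1) = 1 * 1 + 14 * 1 = 15
Integral = 120 - 15 = 105
Average = 105 / (6 - 1) = 105 / 5
= 21 = 21.00

21.00


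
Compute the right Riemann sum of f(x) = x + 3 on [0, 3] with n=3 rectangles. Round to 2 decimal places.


Right Riemann sum uses right endpoints of each subinterval.
Interval: [0, 3], n = 3
dx = (3 - 0) / 3 = 1
Right endpoints: [1, 2, 3]
f values: [4, 5, 6]
Sum = dx * (sum of f values)
= 1 * 15
= 15 = 15.00

15.00


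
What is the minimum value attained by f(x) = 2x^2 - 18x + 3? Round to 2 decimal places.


For a quadratic f(x) = ax^2 + bx + c with a > 0, the minimum is at the vertex.
Vertex x-coordinate: x = -b/(2a)
x = -(-18) / (2 * 2)
x = 18/4 = 9/2
Substitute back to find the minimum value:
f(9/2) = 2 * (9/2)^2 - 18 * (9/2) + 3
= 81/2 - 81 + 3
= -75/2 = -37.50

-37.50


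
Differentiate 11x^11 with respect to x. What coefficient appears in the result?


We apply the power rule: d/dx [ax^n] = a*n * x^(n-1)
d/dx [11x^11]
= 11 * 11 * x^(11-1)
= 121x^10
The coefficient is 121

121


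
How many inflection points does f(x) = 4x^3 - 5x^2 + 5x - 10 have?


Inflection points occur where f''(x) = 0 and concavity changes.
f(x) = 4x^3 - 5x^2 + 5x - 10
f'(x) = 12x^2 - 10x + 5
f''(x) = 24x - 10
Set f''(x) = 0:
24x - 10 = 0
x = 10 / 24 = 5/12
Since f''(x) is linear (degree 1), it changes sign at this point.
Therefore there is exactly 1 inflection point.

1


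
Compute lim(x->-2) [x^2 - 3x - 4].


Since polynomials are continuous, we use direct substitution.
lim(x->-2) of x^2 - 3x - 4
= 1 * (-2)^2 - 3 * (-2) - 4
= 4 + 6 - 4
= 6

6


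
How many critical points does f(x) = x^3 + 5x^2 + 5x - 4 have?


Find where f'(x) = 0:
f(x) = x^3 + 5x^2 + 5x - 4
f'(x) = 3x^2 + 10x + 5
This is a quadratic in x. Use the discriminant to count real roots.
Discriminant = (10)^2 - 4 * 3 * 5
= 100 - 60
= 40
Since discriminant > 0, f'(x) = 0 has 2 real solutions.
Number of critical points: 2

2


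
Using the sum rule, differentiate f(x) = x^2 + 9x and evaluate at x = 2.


Differentiate term by term using power and sum rules:
f(x) = x^2 + 9x
f'(x) = 2x + 9
Substitute x = 2:
f'(2) = 2 * 2 + 9
= 4 + 9
= 13

13


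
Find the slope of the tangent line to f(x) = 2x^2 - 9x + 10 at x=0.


The slope of the tangent line equals f'(x) at the point.
f(x) = 2x^2 - 9x + 10
f'(x) = 4x - 9
At x = 0:
f'(0) = 4 * 0 - 9
= 0 - 9
= -9

-9


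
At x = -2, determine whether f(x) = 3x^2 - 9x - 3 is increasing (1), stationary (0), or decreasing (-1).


Compute f'(x) to determine behavior:
f'(x) = 6x - 9
f'(-2) = 6 * (-2) - 9
= -12 - 9
= -21
Since f'(-2) < 0, the function is decreasing (-1)

-1


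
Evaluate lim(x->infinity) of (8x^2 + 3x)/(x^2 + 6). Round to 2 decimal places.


For limits at infinity with equal-degree polynomials,
we compare leading coefficients.
Numerator leading term: 8x^2
Denominator leading term: x^2
Divide both by x^2:
lim = (8 + 3/x) / (1 + 6/x^2)
As x -> infinity, the 1/x and 1/x^2 terms vanish:
= 8/1 = 8 = 8.00

8.00


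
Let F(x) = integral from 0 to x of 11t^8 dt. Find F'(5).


By the Fundamental Theorem of Calculus (Part 1):
If F(x) = integral from 0 to x of f(t) dt, then F'(x) = f(x)
Here f(t) = 11t^8
So F'(x) = 11x^8
Evaluate at x = 5:
F'(5) = 11 * 5^8
= 11 * 390625
= 4296875

4296875


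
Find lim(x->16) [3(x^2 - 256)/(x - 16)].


Direct substitution gives 0/0, so we factor the numerator.
Factor: 3(x^2 - 256) = 3 * (x - 16)(x + 16)
Cancel the common factor (x - 16):
3(x^2 - 256)/(x - 16) = 3 * (x + 16)
Now substitute x = 16:
= 3 * (16 + 16) = 96

96


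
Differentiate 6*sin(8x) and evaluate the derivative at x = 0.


Apply the chain rule to differentiate 6*sin(8x):
d/dx [6*sin(8x)]
= 6 * cos(8x) * d/dx(8x)
= 6 * 8 * cos(8x)
= 48 * cos(8x)
Evaluate at x = 0:
= 48 * cos(0)
= 48 * 1
= 48

48


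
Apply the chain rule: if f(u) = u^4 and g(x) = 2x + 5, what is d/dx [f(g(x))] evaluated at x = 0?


Using the chain rule: (f(g(x)))' = f'(g(x)) * g'(x)
First, find g(0):
g(0) = 2 * 0 + 5 = 5
Next, f'(u) = 4u^3
And g'(x) = 2
So f'(g(0)) * g'(0)
= 4 * 5^3 * 2
= 4 * 125 * 2
= 1000

1000


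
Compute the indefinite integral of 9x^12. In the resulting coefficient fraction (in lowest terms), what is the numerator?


Apply the power rule for integration:
integral of ax^n dx = a/(n+1) * x^(n+1) + C
integral of 9x^12 dx
= 9/13 * x^13 + C
The coefficient in lowest terms is 9/13, and its numerator is 9

9


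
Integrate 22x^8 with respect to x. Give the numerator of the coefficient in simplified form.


Apply the power rule for integration:
integral of ax^n dx = a/(n+1) * x^(n+1) + C
integral of 22x^8 dx
= 22/9 * x^9 + C
The coefficient in lowest terms is 22/9, and its numerator is 22

22


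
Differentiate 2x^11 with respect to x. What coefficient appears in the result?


We apply the power rule: d/dx [ax^n] = a*n * x^(n-1)
d/dx [2x^11]
= 2 * 11 * x^(11-1)
= 22x^10
The coefficient is 22

22


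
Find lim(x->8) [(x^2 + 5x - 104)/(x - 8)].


Direct substitution gives 0/0, so we factor the numerator.
Factor: (x^2 + 5x - 104) = (x - 8)(x + 13)
Cancel the common factor (x - 8):
(x^2 + 5x - 104)/(x - 8) = (x + 13)
Now substitute x = 8:
= (8) - (-13) = 21

21


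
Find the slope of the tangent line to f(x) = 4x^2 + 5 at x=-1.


The slope of the tangent line equals f'(x) at the point.
f(x) = 4x^2 + 5
f'(x) = 8x
At x = -1:
f'(-1) = 8 * (-1) + 0
= -8 + 0
= -8

-8


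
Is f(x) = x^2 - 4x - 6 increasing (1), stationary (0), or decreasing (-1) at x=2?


Compute f'(x) to determine behavior:
f'(x) = 2x - 4
f'(2) = 2 * 2 - 4
= 4 - 4
= 0
Since f'(2) = 0, the function is stationary (0)

0


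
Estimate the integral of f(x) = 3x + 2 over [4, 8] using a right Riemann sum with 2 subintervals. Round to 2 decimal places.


Right Riemann sum uses right endpoints of each subinterval.
Interval: [4, 8], n = 2
dx = (8 - 4) / 2 = 2
Right endpoints: [6, 8]
f values: [20, 26]
Sum = dx * (sum of f values)
= 2 * 46
= 92 = 92.00

92.00


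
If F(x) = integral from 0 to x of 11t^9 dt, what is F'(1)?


By the Fundamental Theorem of Calculus (Part 1):
If F(x) = integral from 0 to x of f(t) dt, then F'(x) = f(x)
Here f(t) = 11t^9
So F'(x) = 11x^9
Evaluate at x = 1:
F'(1) = 11 * 1^9
= 11 * 1
= 11

11


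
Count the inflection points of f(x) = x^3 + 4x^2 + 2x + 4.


Inflection points occur where f''(x) = 0 and concavity changes.
f(x) = x^3 + 4x^2 + 2x + 4
f'(x) = 3x^2 + 8x + 2
f''(x) = 6x + 8
Set f''(x) = 0:
6x + 8 = 0
x = -8 / 6 = -4/3
Since f''(x) is linear (degree 1), it changes sign at this point.
Therefore there is exactly 1 inflection point.

1


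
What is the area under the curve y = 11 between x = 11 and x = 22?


The area under a constant function y = 11 is a rectangle.
Width = 22 - 11 = 11
Height = 11
Area = width * height
= 11 * 11
= 121

121


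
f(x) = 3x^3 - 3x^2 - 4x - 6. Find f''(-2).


First derivative:
f'(x) = 9x^2 - 6x - 4
Second derivative:
f''(x) = 18x - 6
Substitute x = -2:
f''(-2) = 18 * (-2) - 6
= -36 - 6
= -42

-42


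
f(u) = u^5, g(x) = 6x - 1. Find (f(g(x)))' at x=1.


Using the chain rule: (f(g(x)))' = f'(g(x)) * g'(x)
First, find g(1):
g(1) = 6 * 1 - 1 = 5
Next, f'(u) = 5u^4
And g'(x) = 6
So f'(g(1)) * g'(1)
= 5 * 5^4 * 6
= 5 * 625 * 6
= 18750

18750


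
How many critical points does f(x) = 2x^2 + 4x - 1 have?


Find where f'(x) = 0:
f'(x) = 4x + 4
Set f'(x) = 0:
4x + 4 = 0
x = -4 / 4 = -1
This is a linear equation in x, so there is exactly one solution.
Number of critical points: 1

1


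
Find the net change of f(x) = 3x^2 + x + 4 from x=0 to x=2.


Net change = f(b) - f(a)
f(x) = 3x^2 + x + 4
Compute f(2):
f(2) = 3 * 2^2 + 1 * 2 + 4
= 12 + 2 + 4
= 18
Compute f(0):
f(0) = 3 * 0^2 + 1 * 0 + 4
= 0 + 0 + 4
= 4
Net change = 18 - 4 = 14

14
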